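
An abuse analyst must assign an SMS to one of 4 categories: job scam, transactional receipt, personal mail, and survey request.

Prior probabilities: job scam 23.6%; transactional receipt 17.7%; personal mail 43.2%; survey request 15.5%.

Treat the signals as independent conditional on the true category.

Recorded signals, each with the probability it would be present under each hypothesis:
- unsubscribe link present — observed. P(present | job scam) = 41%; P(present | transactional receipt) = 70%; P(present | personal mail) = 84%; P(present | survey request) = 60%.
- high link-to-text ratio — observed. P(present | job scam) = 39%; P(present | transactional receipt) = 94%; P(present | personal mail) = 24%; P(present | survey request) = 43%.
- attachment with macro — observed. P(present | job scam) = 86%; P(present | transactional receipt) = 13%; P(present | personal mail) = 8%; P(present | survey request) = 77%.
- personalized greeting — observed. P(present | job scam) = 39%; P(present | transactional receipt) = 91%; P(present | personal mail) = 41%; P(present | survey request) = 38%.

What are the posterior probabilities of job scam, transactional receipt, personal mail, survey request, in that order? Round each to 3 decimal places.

0.309, 0.336, 0.070, 0.285

By Bayes' rule with conditional independence, the unnormalized weight for each hypothesis is prior × ∏ likelihoods:
  job scam: 0.236 × 0.41 × 0.39 × 0.86 × 0.39 = 0.012657
  transactional receipt: 0.177 × 0.70 × 0.94 × 0.13 × 0.91 = 0.013778
  personal mail: 0.432 × 0.84 × 0.24 × 0.08 × 0.41 = 0.0028566
  survey request: 0.155 × 0.60 × 0.43 × 0.77 × 0.38 = 0.011701
Normalizing constant Z = 0.012657 + 0.013778 + 0.0028566 + 0.011701 = 0.040992.
P(job scam | evidence) = 0.012657 / 0.040992 ≈ 0.309
P(transactional receipt | evidence) = 0.013778 / 0.040992 ≈ 0.336
P(personal mail | evidence) = 0.0028566 / 0.040992 ≈ 0.070
P(survey request | evidence) = 0.011701 / 0.040992 ≈ 0.285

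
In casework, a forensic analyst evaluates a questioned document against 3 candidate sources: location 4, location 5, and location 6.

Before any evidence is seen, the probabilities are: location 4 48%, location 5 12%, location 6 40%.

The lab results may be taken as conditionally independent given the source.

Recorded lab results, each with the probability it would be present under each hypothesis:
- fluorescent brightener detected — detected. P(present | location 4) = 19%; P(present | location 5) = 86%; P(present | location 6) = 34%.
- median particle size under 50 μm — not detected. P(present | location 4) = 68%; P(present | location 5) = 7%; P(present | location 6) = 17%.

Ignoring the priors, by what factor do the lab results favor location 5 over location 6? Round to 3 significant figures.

2.83

Take the product of per-lab result likelihoods under each hypothesis (using 1 − P(present | H) for each absent lab result), then divide.
  location 5: 0.86 × (1 − 0.07) = 0.7998
  location 6: 0.34 × (1 − 0.17) = 0.2822
Bayes factor = 0.7998 / 0.2822 ≈ 2.83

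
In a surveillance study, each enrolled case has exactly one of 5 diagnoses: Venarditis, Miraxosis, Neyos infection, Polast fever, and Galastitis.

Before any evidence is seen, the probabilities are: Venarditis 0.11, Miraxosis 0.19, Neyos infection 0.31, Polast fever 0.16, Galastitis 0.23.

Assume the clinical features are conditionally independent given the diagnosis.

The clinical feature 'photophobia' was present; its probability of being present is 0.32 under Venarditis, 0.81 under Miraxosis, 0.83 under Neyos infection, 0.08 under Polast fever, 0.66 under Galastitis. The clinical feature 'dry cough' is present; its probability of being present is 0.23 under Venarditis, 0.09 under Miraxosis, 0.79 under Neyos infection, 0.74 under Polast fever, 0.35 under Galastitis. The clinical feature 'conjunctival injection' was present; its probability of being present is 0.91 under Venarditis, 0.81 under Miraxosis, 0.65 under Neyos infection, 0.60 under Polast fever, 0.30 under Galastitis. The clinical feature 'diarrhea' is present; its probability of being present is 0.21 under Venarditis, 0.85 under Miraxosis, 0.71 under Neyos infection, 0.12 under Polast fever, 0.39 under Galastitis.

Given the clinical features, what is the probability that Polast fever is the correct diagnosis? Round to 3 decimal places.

0.006

By Bayes' rule with conditional independence, the unnormalized weight for each hypothesis is prior × ∏ likelihoods:
  Venarditis: 0.11 × 0.32 × 0.23 × 0.91 × 0.21 = 0.0015471
  Miraxosis: 0.19 × 0.81 × 0.09 × 0.81 × 0.85 = 0.0095364
  Neyos infection: 0.31 × 0.83 × 0.79 × 0.65 × 0.71 = 0.093808
  Polast fever: 0.16 × 0.08 × 0.74 × 0.60 × 0.12 = 0.00068198
  Galastitis: 0.23 × 0.66 × 0.35 × 0.30 × 0.39 = 0.0062162
Marginal likelihood of the evidence = 0.11179.
P(Polast fever | evidence) = 0.00068198 / 0.11179 ≈ 0.006.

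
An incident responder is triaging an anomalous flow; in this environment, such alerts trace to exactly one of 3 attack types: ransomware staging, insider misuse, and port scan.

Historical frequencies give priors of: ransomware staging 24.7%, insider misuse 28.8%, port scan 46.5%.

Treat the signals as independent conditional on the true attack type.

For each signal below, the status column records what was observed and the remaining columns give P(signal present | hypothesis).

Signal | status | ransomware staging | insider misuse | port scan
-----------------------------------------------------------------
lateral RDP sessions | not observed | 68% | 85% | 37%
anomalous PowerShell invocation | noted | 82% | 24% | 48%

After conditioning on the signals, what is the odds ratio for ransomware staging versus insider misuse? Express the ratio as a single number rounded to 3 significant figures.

Posterior odds equal prior odds times the likelihood ratio; only the two competing hypotheses matter (using 1 − P(present | H) for each absent signal).
  ransomware staging: 0.247 × (1 − 0.68) × 0.82 = 0.064813
  insider misuse: 0.288 × (1 − 0.85) × 0.24 = 0.010368
Odds(ransomware staging : insider misuse) = 0.064813 / 0.010368 ≈ 6.25.

6.25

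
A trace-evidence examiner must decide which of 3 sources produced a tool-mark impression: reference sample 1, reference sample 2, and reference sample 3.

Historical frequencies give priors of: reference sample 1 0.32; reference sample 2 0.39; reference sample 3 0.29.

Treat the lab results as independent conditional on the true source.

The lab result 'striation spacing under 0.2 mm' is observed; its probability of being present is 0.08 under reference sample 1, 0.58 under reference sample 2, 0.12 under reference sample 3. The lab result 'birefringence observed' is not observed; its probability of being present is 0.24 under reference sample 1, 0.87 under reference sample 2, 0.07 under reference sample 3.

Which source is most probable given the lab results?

For each hypothesis, the unnormalized posterior weight is prior × product of the lab result likelihoods (using 1 − P(present | H) for each absent lab result):
  reference sample 1: 0.32 × 0.08 × (1 − 0.24) = 0.019456
  reference sample 2: 0.39 × 0.58 × (1 − 0.87) = 0.029406
  reference sample 3: 0.29 × 0.12 × (1 − 0.07) = 0.032364
Normalizing constant Z = 0.019456 + 0.029406 + 0.032364 = 0.081226.
P(reference sample 1 | evidence) ≈ 0.019456 / 0.081226 ≈ 0.240
P(reference sample 2 | evidence) ≈ 0.029406 / 0.081226 ≈ 0.362
P(reference sample 3 | evidence) ≈ 0.032364 / 0.081226 ≈ 0.398
The largest is 0.398, so reference sample 3 is most probable.

reference sample 3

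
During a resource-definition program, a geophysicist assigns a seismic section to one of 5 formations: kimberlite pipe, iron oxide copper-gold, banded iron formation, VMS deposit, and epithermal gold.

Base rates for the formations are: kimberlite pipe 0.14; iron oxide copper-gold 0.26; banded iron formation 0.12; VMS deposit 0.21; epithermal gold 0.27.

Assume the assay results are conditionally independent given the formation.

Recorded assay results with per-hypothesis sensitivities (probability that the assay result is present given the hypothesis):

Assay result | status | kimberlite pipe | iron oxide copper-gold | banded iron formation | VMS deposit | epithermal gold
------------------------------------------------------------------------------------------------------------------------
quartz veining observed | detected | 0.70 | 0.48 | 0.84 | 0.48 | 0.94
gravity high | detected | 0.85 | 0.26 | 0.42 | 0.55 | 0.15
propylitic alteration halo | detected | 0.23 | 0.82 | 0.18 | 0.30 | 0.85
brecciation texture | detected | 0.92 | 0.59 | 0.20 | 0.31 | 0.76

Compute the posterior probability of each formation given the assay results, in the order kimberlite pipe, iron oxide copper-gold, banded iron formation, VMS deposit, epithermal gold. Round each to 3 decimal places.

0.273, 0.243, 0.024, 0.080, 0.381

Multiply each prior by the joint likelihood of the assay result pattern:
  kimberlite pipe: 0.14 × 0.70 × 0.85 × 0.23 × 0.92 = 0.017626
  iron oxide copper-gold: 0.26 × 0.48 × 0.26 × 0.82 × 0.59 = 0.015698
  banded iron formation: 0.12 × 0.84 × 0.42 × 0.18 × 0.20 = 0.0015241
  VMS deposit: 0.21 × 0.48 × 0.55 × 0.30 × 0.31 = 0.0051559
  epithermal gold: 0.27 × 0.94 × 0.15 × 0.85 × 0.76 = 0.024593
The unnormalized weights sum to 0.064598.
P(kimberlite pipe | evidence) = 0.017626 / 0.064598 ≈ 0.273
P(iron oxide copper-gold | evidence) = 0.015698 / 0.064598 ≈ 0.243
P(banded iron formation | evidence) = 0.0015241 / 0.064598 ≈ 0.024
P(VMS deposit | evidence) = 0.0051559 / 0.064598 ≈ 0.080
P(epithermal gold | evidence) = 0.024593 / 0.064598 ≈ 0.381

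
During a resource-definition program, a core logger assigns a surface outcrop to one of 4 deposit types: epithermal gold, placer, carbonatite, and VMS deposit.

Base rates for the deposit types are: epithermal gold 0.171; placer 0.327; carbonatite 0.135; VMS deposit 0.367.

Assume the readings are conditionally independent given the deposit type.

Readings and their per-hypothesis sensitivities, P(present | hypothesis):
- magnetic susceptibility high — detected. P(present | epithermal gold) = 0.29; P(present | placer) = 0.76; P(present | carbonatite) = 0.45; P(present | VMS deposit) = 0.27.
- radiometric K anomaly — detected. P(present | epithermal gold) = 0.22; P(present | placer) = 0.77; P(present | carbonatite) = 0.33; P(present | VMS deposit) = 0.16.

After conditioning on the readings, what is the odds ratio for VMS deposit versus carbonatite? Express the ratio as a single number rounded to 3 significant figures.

0.791

Posterior odds equal prior odds times the likelihood ratio; only the two competing hypotheses matter.
  VMS deposit: 0.367 × 0.27 × 0.16 = 0.015854
  carbonatite: 0.135 × 0.45 × 0.33 = 0.020048
Odds(VMS deposit : carbonatite) = 0.015854 / 0.020048 ≈ 0.791.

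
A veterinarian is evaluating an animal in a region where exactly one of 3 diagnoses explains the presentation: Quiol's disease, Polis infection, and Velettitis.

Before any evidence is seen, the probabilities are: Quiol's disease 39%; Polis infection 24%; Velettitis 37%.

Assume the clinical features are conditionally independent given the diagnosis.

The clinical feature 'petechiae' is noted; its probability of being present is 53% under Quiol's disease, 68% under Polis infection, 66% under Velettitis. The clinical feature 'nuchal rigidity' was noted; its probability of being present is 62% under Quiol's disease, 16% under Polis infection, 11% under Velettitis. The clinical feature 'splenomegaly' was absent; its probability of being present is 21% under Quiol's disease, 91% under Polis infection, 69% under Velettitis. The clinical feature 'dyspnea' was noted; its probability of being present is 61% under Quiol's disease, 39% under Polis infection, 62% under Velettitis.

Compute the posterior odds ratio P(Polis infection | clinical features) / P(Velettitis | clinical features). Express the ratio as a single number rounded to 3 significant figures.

0.178

Posterior odds equal prior odds times the likelihood ratio; only the two competing hypotheses matter (using 1 − P(present | H) for each absent clinical feature).
  Polis infection: 0.24 × 0.68 × 0.16 × (1 − 0.91) × 0.39 = 0.00091653
  Velettitis: 0.37 × 0.66 × 0.11 × (1 − 0.69) × 0.62 = 0.0051629
Odds(Polis infection : Velettitis) = 0.00091653 / 0.0051629 ≈ 0.178.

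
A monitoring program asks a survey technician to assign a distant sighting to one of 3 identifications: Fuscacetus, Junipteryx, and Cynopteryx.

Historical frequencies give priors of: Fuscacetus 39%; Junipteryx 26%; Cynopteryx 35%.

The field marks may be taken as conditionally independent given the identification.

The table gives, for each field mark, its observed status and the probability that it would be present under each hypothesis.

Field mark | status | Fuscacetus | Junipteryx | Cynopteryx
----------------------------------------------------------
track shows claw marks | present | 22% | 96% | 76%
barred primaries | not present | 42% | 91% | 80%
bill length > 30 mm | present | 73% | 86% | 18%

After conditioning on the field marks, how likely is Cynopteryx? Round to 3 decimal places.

0.147

By Bayes' rule with conditional independence, the unnormalized weight for each hypothesis is prior × ∏ likelihoods (using 1 − P(present | H) for each absent field mark):
  Fuscacetus: 0.39 × 0.22 × (1 − 0.42) × 0.73 = 0.036328
  Junipteryx: 0.26 × 0.96 × (1 − 0.91) × 0.86 = 0.019319
  Cynopteryx: 0.35 × 0.76 × (1 − 0.80) × 0.18 = 0.009576
The unnormalized weights sum to 0.065223.
P(Cynopteryx | evidence) = 0.009576 / 0.065223 ≈ 0.147.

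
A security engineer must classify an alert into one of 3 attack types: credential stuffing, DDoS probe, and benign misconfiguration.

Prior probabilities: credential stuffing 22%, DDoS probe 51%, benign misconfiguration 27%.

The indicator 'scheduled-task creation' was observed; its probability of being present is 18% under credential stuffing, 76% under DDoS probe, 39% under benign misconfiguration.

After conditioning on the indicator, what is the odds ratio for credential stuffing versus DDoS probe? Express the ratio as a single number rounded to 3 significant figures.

Unnormalized posterior weight (prior times the indicator likelihood) for each of the two hypotheses:
  credential stuffing: 0.22 × 0.18 = 0.0396
  DDoS probe: 0.51 × 0.76 = 0.3876
Odds(credential stuffing : DDoS probe) = 0.0396 / 0.3876 ≈ 0.102.

0.102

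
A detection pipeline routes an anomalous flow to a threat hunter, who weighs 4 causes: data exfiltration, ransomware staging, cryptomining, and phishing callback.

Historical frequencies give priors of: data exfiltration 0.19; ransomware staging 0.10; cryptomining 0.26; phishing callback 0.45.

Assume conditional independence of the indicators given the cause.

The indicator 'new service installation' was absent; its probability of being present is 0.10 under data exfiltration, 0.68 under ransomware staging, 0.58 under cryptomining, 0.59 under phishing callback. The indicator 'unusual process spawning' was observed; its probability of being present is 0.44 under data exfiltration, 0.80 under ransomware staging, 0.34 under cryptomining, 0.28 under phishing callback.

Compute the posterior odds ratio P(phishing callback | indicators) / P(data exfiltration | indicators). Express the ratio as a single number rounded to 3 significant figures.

The normalizing constant cancels in an odds ratio, so compute prior × likelihood for the two hypotheses only (using 1 − P(present | H) for each absent indicator):
  phishing callback: 0.45 × (1 − 0.59) × 0.28 = 0.05166
  data exfiltration: 0.19 × (1 − 0.10) × 0.44 = 0.07524
Odds(phishing callback : data exfiltration) = 0.05166 / 0.07524 ≈ 0.687.

0.687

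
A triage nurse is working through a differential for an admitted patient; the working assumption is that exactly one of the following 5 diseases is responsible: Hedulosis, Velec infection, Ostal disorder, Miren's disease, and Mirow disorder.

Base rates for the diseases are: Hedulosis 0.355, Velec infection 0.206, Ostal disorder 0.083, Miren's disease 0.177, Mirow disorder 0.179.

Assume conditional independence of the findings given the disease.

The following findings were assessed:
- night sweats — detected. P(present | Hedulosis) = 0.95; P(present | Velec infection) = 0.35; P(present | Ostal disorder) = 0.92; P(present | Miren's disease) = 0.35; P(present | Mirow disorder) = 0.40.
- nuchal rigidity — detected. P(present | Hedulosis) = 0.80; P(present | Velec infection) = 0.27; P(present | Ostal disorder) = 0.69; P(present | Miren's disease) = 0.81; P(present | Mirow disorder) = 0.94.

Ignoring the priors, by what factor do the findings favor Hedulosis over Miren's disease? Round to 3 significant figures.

2.68

Joint likelihood of the evidence pattern under each hypothesis:
  Hedulosis: 0.95 × 0.80 = 0.76
  Miren's disease: 0.35 × 0.81 = 0.2835
Bayes factor = 0.76 / 0.2835 ≈ 2.68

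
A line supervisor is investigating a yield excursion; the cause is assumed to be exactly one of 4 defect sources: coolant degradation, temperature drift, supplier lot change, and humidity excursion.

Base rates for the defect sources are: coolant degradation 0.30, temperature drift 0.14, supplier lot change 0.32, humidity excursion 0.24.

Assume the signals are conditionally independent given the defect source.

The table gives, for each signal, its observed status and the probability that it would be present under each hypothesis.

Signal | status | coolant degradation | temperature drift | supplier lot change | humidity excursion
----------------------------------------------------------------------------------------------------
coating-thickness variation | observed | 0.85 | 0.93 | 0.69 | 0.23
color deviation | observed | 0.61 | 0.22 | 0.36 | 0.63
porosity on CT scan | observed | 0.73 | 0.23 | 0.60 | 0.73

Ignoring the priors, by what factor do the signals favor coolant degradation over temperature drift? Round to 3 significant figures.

8.04

Take the product of per-signal likelihoods under each hypothesis, then divide.
  coolant degradation: 0.85 × 0.61 × 0.73 = 0.3785
  temperature drift: 0.93 × 0.22 × 0.23 = 0.047058
Bayes factor = 0.3785 / 0.047058 ≈ 8.04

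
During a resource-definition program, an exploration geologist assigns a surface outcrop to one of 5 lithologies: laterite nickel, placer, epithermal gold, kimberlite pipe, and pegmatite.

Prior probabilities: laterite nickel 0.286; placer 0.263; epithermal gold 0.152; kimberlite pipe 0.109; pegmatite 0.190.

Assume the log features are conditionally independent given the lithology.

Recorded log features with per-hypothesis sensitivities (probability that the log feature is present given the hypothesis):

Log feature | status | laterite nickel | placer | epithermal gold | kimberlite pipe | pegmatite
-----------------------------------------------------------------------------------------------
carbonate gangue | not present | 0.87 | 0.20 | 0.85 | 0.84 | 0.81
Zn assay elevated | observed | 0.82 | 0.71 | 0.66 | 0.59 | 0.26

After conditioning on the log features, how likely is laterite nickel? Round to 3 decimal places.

For each hypothesis, the unnormalized posterior weight is prior × product of the log feature likelihoods (using 1 − P(present | H) for each absent log feature):
  laterite nickel: 0.286 × (1 − 0.87) × 0.82 = 0.030488
  placer: 0.263 × (1 − 0.20) × 0.71 = 0.14938
  epithermal gold: 0.152 × (1 − 0.85) × 0.66 = 0.015048
  kimberlite pipe: 0.109 × (1 − 0.84) × 0.59 = 0.01029
  pegmatite: 0.190 × (1 − 0.81) × 0.26 = 0.009386
Marginal likelihood of the evidence = 0.2146.
P(laterite nickel | evidence) = 0.030488 / 0.2146 ≈ 0.142.

0.142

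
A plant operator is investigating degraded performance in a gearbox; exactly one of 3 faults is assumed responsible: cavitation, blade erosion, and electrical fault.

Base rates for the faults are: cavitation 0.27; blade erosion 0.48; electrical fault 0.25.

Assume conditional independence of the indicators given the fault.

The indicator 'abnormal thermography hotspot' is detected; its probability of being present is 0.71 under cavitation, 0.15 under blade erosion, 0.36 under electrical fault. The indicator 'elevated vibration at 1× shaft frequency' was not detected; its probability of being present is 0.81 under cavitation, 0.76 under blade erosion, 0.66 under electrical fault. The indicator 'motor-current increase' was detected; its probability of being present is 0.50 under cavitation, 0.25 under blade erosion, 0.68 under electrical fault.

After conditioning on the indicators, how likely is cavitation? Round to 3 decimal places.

0.420

For each hypothesis, the unnormalized posterior weight is prior × product of the indicator likelihoods (using 1 − P(present | H) for each absent indicator):
  cavitation: 0.27 × 0.71 × (1 − 0.81) × 0.50 = 0.018211
  blade erosion: 0.48 × 0.15 × (1 − 0.76) × 0.25 = 0.00432
  electrical fault: 0.25 × 0.36 × (1 − 0.66) × 0.68 = 0.020808
Marginal likelihood of the evidence = 0.043339.
P(cavitation | evidence) = 0.018211 / 0.043339 ≈ 0.420.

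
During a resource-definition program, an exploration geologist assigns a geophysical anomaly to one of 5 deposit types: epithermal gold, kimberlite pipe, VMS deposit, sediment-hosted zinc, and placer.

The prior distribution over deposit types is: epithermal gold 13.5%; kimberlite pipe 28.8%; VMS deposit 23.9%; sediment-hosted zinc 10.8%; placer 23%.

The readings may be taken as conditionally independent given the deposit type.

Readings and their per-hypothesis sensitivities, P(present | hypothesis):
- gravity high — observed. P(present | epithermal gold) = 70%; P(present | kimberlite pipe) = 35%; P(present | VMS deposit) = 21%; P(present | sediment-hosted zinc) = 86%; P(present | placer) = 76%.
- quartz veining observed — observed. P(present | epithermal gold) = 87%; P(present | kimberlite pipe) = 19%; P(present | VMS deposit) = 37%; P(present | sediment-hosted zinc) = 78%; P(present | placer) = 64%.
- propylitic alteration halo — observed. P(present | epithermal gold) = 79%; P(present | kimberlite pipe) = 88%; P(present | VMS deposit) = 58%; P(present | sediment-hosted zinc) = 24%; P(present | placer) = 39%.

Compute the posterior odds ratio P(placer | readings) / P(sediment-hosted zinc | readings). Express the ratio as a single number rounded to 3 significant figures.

2.51

Unnormalized posterior weight (prior times the reading likelihoods) for each of the two hypotheses:
  placer: 0.230 × 0.76 × 0.64 × 0.39 = 0.04363
  sediment-hosted zinc: 0.108 × 0.86 × 0.78 × 0.24 = 0.017387
Posterior odds = 0.04363 / 0.017387 ≈ 2.51.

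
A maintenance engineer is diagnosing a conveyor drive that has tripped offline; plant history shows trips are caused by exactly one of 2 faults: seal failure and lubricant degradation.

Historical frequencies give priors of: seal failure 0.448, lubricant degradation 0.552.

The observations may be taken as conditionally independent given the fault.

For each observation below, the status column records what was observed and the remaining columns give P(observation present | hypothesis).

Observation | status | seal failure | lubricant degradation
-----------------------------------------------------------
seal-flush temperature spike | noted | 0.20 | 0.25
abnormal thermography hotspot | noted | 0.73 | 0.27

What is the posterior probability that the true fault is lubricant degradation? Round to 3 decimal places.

By Bayes' rule with conditional independence, the unnormalized weight for each hypothesis is prior × ∏ likelihoods:
  seal failure: 0.448 × 0.20 × 0.73 = 0.065408
  lubricant degradation: 0.552 × 0.25 × 0.27 = 0.03726
The unnormalized weights sum to 0.10267.
P(lubricant degradation | evidence) = 0.03726 / 0.10267 ≈ 0.363.

0.363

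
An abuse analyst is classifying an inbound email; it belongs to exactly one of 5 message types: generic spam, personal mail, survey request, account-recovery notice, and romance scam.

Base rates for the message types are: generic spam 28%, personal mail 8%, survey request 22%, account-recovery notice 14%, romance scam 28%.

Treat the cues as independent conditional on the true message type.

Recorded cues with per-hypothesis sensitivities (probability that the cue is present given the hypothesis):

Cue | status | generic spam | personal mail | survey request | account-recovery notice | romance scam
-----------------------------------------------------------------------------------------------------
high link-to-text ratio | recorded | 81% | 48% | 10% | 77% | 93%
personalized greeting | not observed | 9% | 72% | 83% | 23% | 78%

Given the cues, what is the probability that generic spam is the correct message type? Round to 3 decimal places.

For each hypothesis, the unnormalized posterior weight is prior × product of the cue likelihoods (using 1 − P(present | H) for each absent cue):
  generic spam: 0.28 × 0.81 × (1 − 0.09) = 0.20639
  personal mail: 0.08 × 0.48 × (1 − 0.72) = 0.010752
  survey request: 0.22 × 0.10 × (1 − 0.83) = 0.00374
  account-recovery notice: 0.14 × 0.77 × (1 − 0.23) = 0.083006
  romance scam: 0.28 × 0.93 × (1 − 0.78) = 0.057288
The unnormalized weights sum to 0.36117.
P(generic spam | evidence) = 0.20639 / 0.36117 ≈ 0.571.

0.571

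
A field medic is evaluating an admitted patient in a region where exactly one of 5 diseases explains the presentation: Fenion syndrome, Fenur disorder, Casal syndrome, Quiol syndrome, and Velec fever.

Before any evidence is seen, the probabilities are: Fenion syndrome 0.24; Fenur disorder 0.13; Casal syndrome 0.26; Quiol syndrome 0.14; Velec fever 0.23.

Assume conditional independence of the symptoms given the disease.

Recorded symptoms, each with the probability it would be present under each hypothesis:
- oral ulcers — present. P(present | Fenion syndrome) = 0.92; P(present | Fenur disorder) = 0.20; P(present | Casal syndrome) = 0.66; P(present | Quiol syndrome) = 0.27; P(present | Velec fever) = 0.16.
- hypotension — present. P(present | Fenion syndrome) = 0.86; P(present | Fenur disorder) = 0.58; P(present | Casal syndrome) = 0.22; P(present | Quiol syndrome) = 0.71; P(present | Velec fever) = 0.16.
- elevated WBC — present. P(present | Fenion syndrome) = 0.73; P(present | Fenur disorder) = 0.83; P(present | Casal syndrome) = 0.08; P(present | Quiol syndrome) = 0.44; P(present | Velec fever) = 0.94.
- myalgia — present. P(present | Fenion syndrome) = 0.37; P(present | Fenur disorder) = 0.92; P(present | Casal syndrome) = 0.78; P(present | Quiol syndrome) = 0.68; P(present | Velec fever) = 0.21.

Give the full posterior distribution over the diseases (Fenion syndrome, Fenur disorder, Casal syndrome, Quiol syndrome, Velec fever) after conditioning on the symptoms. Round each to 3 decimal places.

0.690, 0.155, 0.032, 0.108, 0.016

By Bayes' rule with conditional independence, the unnormalized weight for each hypothesis is prior × ∏ likelihoods:
  Fenion syndrome: 0.24 × 0.92 × 0.86 × 0.73 × 0.37 = 0.051289
  Fenur disorder: 0.13 × 0.20 × 0.58 × 0.83 × 0.92 = 0.011515
  Casal syndrome: 0.26 × 0.66 × 0.22 × 0.08 × 0.78 = 0.0023557
  Quiol syndrome: 0.14 × 0.27 × 0.71 × 0.44 × 0.68 = 0.0080299
  Velec fever: 0.23 × 0.16 × 0.16 × 0.94 × 0.21 = 0.0011623
Normalizing constant Z = 0.051289 + 0.011515 + 0.0023557 + 0.0080299 + 0.0011623 = 0.074352.
P(Fenion syndrome | evidence) = 0.051289 / 0.074352 ≈ 0.690
P(Fenur disorder | evidence) = 0.011515 / 0.074352 ≈ 0.155
P(Casal syndrome | evidence) = 0.0023557 / 0.074352 ≈ 0.032
P(Quiol syndrome | evidence) = 0.0080299 / 0.074352 ≈ 0.108
P(Velec fever | evidence) = 0.0011623 / 0.074352 ≈ 0.016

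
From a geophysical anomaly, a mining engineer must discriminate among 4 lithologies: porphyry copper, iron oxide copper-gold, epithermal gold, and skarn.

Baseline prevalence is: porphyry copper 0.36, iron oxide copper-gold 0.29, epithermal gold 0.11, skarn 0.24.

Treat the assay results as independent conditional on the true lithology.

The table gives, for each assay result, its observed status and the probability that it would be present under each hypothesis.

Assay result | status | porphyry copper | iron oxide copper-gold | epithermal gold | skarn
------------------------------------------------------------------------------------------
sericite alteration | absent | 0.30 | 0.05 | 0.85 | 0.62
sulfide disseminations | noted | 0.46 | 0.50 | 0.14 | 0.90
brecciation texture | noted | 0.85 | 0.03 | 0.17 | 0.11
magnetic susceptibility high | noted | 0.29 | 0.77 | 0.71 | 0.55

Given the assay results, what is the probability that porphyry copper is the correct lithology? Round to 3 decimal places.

0.772

By Bayes' rule with conditional independence, the unnormalized weight for each hypothesis is prior × ∏ likelihoods (using 1 − P(present | H) for each absent assay result):
  porphyry copper: 0.36 × (1 − 0.30) × 0.46 × 0.85 × 0.29 = 0.028574
  iron oxide copper-gold: 0.29 × (1 − 0.05) × 0.50 × 0.03 × 0.77 = 0.003182
  epithermal gold: 0.11 × (1 − 0.85) × 0.14 × 0.17 × 0.71 = 0.00027882
  skarn: 0.24 × (1 − 0.62) × 0.90 × 0.11 × 0.55 = 0.0049658
Marginal likelihood of the evidence = 0.037001.
P(porphyry copper | evidence) = 0.028574 / 0.037001 ≈ 0.772.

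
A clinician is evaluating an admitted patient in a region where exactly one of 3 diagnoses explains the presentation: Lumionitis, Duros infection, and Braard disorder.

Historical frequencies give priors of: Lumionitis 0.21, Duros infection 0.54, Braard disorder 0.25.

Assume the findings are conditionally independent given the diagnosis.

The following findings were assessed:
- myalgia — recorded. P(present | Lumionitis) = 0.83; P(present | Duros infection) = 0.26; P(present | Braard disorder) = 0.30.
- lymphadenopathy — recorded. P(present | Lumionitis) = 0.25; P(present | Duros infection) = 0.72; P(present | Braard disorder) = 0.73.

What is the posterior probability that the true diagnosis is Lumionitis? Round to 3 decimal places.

0.219

For each hypothesis, the unnormalized posterior weight is prior × product of the finding likelihoods:
  Lumionitis: 0.21 × 0.83 × 0.25 = 0.043575
  Duros infection: 0.54 × 0.26 × 0.72 = 0.10109
  Braard disorder: 0.25 × 0.30 × 0.73 = 0.05475
The unnormalized weights sum to 0.19941.
P(Lumionitis | evidence) = 0.043575 / 0.19941 ≈ 0.219.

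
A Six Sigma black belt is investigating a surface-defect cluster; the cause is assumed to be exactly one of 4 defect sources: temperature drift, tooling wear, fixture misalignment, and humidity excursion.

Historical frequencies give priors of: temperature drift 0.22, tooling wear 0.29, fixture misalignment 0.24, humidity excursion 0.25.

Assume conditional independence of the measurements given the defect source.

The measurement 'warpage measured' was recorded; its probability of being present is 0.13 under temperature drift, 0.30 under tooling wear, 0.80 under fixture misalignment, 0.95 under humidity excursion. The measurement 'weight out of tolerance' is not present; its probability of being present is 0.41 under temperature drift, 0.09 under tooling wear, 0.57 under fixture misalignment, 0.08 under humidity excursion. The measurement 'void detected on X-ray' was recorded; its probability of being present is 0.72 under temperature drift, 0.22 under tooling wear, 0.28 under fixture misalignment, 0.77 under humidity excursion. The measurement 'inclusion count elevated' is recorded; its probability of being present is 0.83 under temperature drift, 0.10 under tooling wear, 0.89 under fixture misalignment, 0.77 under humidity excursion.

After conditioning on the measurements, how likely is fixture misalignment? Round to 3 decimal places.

0.127

By Bayes' rule with conditional independence, the unnormalized weight for each hypothesis is prior × ∏ likelihoods (using 1 − P(present | H) for each absent measurement):
  temperature drift: 0.22 × 0.13 × (1 − 0.41) × 0.72 × 0.83 = 0.010084
  tooling wear: 0.29 × 0.30 × (1 − 0.09) × 0.22 × 0.10 = 0.0017417
  fixture misalignment: 0.24 × 0.80 × (1 − 0.57) × 0.28 × 0.89 = 0.020574
  humidity excursion: 0.25 × 0.95 × (1 − 0.08) × 0.77 × 0.77 = 0.12955
The unnormalized weights sum to 0.16195.
P(fixture misalignment | evidence) = 0.020574 / 0.16195 ≈ 0.127.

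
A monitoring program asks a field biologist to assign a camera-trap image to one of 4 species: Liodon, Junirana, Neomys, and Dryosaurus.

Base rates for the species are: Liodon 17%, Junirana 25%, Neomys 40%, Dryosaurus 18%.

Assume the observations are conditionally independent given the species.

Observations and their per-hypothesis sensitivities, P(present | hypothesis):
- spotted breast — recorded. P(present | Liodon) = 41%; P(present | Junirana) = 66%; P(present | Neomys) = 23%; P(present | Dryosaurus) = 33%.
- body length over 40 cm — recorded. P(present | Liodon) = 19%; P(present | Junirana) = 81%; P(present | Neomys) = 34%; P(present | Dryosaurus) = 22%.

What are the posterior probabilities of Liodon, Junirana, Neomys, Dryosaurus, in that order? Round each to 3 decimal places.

For each hypothesis, the unnormalized posterior weight is prior × product of the observation likelihoods:
  Liodon: 0.17 × 0.41 × 0.19 = 0.013243
  Junirana: 0.25 × 0.66 × 0.81 = 0.13365
  Neomys: 0.40 × 0.23 × 0.34 = 0.03128
  Dryosaurus: 0.18 × 0.33 × 0.22 = 0.013068
The unnormalized weights sum to 0.19124.
P(Liodon | evidence) = 0.013243 / 0.19124 ≈ 0.069
P(Junirana | evidence) = 0.13365 / 0.19124 ≈ 0.699
P(Neomys | evidence) = 0.03128 / 0.19124 ≈ 0.164
P(Dryosaurus | evidence) = 0.013068 / 0.19124 ≈ 0.068

0.069, 0.699, 0.164, 0.068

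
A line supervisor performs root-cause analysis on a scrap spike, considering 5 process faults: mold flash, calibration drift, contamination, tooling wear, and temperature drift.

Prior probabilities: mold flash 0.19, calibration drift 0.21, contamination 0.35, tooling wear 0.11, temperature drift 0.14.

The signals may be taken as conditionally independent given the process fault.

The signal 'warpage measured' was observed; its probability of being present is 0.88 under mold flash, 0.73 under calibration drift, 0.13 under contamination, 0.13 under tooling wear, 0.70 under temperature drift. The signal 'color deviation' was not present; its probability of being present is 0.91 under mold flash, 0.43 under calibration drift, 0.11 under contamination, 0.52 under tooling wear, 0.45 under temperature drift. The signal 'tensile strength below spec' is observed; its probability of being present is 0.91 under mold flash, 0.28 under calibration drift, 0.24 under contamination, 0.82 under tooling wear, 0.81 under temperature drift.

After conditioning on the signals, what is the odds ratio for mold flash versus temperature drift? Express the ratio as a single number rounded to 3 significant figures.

0.314

The normalizing constant cancels in an odds ratio, so compute prior × likelihood for the two hypotheses only (using 1 − P(present | H) for each absent signal):
  mold flash: 0.19 × 0.88 × (1 − 0.91) × 0.91 = 0.013694
  temperature drift: 0.14 × 0.70 × (1 − 0.45) × 0.81 = 0.043659
Odds(mold flash : temperature drift) = 0.013694 / 0.043659 ≈ 0.314.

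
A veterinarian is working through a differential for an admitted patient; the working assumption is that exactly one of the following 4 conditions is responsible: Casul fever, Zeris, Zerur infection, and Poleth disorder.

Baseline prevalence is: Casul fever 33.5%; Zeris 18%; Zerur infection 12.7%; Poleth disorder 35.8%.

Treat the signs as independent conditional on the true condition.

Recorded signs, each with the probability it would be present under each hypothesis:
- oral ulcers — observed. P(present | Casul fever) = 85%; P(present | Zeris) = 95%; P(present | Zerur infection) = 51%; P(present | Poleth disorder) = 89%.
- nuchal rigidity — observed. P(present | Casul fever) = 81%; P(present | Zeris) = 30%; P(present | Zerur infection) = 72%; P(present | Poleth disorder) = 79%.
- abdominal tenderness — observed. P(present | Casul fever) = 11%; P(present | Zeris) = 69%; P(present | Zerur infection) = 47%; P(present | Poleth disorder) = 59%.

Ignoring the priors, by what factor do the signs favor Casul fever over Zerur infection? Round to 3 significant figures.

0.439

The Bayes factor is the ratio of the joint likelihoods of the sign pattern under the two hypotheses.
  Casul fever: 0.85 × 0.81 × 0.11 = 0.075735
  Zerur infection: 0.51 × 0.72 × 0.47 = 0.17258
Bayes factor = 0.075735 / 0.17258 ≈ 0.439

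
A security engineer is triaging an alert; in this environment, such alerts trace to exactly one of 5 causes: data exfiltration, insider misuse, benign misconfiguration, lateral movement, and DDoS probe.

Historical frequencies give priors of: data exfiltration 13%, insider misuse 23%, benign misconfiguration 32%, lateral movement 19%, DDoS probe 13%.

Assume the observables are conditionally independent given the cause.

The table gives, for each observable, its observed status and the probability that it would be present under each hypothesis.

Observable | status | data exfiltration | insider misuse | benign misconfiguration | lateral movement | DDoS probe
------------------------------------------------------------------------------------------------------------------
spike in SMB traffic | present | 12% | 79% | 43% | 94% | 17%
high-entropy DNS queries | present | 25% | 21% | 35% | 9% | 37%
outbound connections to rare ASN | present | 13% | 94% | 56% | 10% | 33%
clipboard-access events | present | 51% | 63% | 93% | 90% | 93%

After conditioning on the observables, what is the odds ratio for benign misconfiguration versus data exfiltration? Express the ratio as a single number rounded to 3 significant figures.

Posterior odds equal prior odds times the likelihood ratio; only the two competing hypotheses matter.
  benign misconfiguration: 0.32 × 0.43 × 0.35 × 0.56 × 0.93 = 0.025082
  data exfiltration: 0.13 × 0.12 × 0.25 × 0.13 × 0.51 = 0.00025857
Posterior odds = 0.025082 / 0.00025857 ≈ 97.0.

97.0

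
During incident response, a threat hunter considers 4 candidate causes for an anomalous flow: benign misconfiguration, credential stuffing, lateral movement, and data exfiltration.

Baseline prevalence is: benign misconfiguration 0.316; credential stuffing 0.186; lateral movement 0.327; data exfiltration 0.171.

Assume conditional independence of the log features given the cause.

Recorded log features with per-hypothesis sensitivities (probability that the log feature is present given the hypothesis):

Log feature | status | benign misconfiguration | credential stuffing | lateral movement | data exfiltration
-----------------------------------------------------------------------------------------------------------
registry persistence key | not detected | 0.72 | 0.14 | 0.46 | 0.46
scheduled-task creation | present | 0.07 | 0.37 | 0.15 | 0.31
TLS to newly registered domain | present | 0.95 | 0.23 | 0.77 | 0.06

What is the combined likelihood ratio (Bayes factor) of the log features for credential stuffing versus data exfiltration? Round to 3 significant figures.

Take the product of per-log feature likelihoods under each hypothesis (using 1 − P(present | H) for each absent log feature), then divide.
  credential stuffing: (1 − 0.14) × 0.37 × 0.23 = 0.073186
  data exfiltration: (1 − 0.46) × 0.31 × 0.06 = 0.010044
Bayes factor = 0.073186 / 0.010044 ≈ 7.29

7.29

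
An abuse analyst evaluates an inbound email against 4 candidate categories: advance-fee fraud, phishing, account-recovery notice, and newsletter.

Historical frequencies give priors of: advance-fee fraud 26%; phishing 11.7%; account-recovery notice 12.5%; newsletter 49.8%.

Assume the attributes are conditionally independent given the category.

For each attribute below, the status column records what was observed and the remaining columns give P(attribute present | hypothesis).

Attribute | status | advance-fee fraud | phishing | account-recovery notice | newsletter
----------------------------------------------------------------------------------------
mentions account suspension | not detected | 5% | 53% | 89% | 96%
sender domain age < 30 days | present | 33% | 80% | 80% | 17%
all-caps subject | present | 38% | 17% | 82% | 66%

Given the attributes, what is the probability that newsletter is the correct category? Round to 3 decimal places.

0.045

By Bayes' rule with conditional independence, the unnormalized weight for each hypothesis is prior × ∏ likelihoods (using 1 − P(present | H) for each absent attribute):
  advance-fee fraud: 0.260 × (1 − 0.05) × 0.33 × 0.38 = 0.030974
  phishing: 0.117 × (1 − 0.53) × 0.80 × 0.17 = 0.0074786
  account-recovery notice: 0.125 × (1 − 0.89) × 0.80 × 0.82 = 0.00902
  newsletter: 0.498 × (1 − 0.96) × 0.17 × 0.66 = 0.002235
Marginal likelihood of the evidence = 0.049707.
P(newsletter | evidence) = 0.002235 / 0.049707 ≈ 0.045.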